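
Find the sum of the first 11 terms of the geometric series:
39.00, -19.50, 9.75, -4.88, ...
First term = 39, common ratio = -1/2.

Sₙ = a(1 - rⁿ) / (1 - r)
S_11 = 39(1 - (-1/2)^11) / (1 - (-1/2))
S_11 = 39(1 - (-1/2048)) / (3/2)
S_11 = 26637/1024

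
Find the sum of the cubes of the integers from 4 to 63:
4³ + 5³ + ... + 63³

Use ∑_{k=1}^{n} k³ = [n(n+1)/2]², then subtract the first 3 terms.
∑_{k=1}^{63} k³ = [63×64/2]² = 2016² = 4064256
∑_{k=1}^{3} k³ = [3×4/2]² = 6² = 36
∑_{k=4}^{63} k³ = 4064256 - 36 = 4064220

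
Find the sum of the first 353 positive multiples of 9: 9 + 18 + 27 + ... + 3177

Factor out 9: = 9(1 + 2 + ... + 353) = 9 × n(n+1)/2
= 9 × 353×354/2
= 9 × 62481
= 562329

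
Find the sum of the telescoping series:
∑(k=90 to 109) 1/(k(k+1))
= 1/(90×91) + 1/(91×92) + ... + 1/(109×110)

Partial fractions: 1/(k(k+1)) = 1/k - 1/(k+1)
The series telescopes:
= (1/90 - 1/91) + (1/91 - 1/92) + ... + (1/109 - 1/110)
= 1/90 - 1/110
= 1/495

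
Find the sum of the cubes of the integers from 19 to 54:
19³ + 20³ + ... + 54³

Use ∑_{k=1}^{n} k³ = [n(n+1)/2]², then subtract the first 18 terms.
∑_{k=1}^{54} k³ = [54×55/2]² = 1485² = 2205225
∑_{k=1}^{18} k³ = [18×19/2]² = 171² = 29241
∑_{k=19}^{54} k³ = 2205225 - 29241 = 2175984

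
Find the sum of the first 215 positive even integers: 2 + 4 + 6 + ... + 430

Sum of first n even numbers = n(n+1)
= 215×216
= 46440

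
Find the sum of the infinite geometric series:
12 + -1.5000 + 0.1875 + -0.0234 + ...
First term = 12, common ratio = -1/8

For |r| < 1, S = a / (1 - r)
S = 12 / (1 - (-1/8))
S = 12 / (9/8)
S = 32/3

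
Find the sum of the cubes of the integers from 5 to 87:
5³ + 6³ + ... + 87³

Use ∑_{k=1}^{n} k³ = [n(n+1)/2]², then subtract the first 4 terms.
∑_{k=1}^{87} k³ = [87×88/2]² = 3828² = 14653584
∑_{k=1}^{4} k³ = [4×5/2]² = 10² = 100
∑_{k=5}^{87} k³ = 14653584 - 100 = 14653484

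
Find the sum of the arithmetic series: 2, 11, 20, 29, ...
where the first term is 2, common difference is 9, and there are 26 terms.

Sₙ = n/2 × (first + last)
Last term = a + (n-1)d = 2 + (26-1)×9 = 227
S_26 = 26/2 × (2 + 227)
S_26 = 26/2 × 229 = 2977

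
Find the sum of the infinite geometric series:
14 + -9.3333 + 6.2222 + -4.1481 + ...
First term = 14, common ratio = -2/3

For |r| < 1, S = a / (1 - r)
S = 14 / (1 - (-2/3))
S = 14 / (5/3)
S = 42/5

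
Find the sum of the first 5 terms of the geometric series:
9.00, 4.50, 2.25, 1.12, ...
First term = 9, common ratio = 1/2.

Sₙ = a(1 - rⁿ) / (1 - r)
S_5 = 9(1 - (1/2)^5) / (1 - (1/2))
S_5 = 9(1 - (1/32)) / (1/2)
S_5 = 279/16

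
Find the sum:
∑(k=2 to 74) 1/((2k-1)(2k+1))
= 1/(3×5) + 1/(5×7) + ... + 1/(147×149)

Partial fractions: 1/((2k-1)(2k+1)) = (1/2)[1/(2k-1) - 1/(2k+1)]
The series telescopes:
= (1/2)[1/3 - 1/149]
= 73/447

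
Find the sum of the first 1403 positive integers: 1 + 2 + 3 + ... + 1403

Formula: ∑k = n(n+1)/2
= 1403×1404/2
= 1969812/2
= 984906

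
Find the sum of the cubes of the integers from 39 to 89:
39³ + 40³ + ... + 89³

Use ∑_{k=1}^{n} k³ = [n(n+1)/2]², then subtract the first 38 terms.
∑_{k=1}^{89} k³ = [89×90/2]² = 4005² = 16040025
∑_{k=1}^{38} k³ = [38×39/2]² = 741² = 549081
∑_{k=39}^{89} k³ = 16040025 - 549081 = 15490944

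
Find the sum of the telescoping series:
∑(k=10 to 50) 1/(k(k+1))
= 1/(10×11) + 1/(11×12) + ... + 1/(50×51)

Partial fractions: 1/(k(k+1)) = 1/k - 1/(k+1)
The series telescopes:
= (1/10 - 1/11) + (1/11 - 1/12) + ... + (1/50 - 1/51)
= 1/10 - 1/51
= 41/510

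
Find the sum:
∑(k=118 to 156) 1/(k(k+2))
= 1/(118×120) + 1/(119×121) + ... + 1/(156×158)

Partial fractions: 1/(k(k+2)) = (1/2)[1/k - 1/(k+2)]
Telescoping leaves the first two and last two terms:
= (1/2)[1/118 + 1/119 - 1/157 - 1/158]
= 181974/87081463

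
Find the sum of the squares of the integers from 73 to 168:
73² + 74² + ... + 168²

Use ∑_{k=1}^{n} k² = n(n+1)(2n+1)/6, then subtract the first 72 terms.
∑_{k=1}^{168} k² = 168×169×337/6 = 1594684
∑_{k=1}^{72} k² = 72×73×145/6 = 127020
∑_{k=73}^{168} k² = 1594684 - 127020 = 1467664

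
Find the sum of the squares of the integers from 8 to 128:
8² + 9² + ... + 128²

Use ∑_{k=1}^{n} k² = n(n+1)(2n+1)/6, then subtract the first 7 terms.
∑_{k=1}^{128} k² = 128×129×257/6 = 707264
∑_{k=1}^{7} k² = 7×8×15/6 = 140
∑_{k=8}^{128} k² = 707264 - 140 = 707124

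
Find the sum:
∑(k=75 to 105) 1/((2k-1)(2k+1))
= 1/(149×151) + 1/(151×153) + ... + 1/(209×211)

Partial fractions: 1/((2k-1)(2k+1)) = (1/2)[1/(2k-1) - 1/(2k+1)]
The series telescopes:
= (1/2)[1/149 - 1/211]
= 31/31439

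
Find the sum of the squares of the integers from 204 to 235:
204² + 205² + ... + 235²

Use ∑_{k=1}^{n} k² = n(n+1)(2n+1)/6, then subtract the first 203 terms.
∑_{k=1}^{235} k² = 235×236×471/6 = 4353610
∑_{k=1}^{203} k² = 203×204×407/6 = 2809114
∑_{k=204}^{235} k² = 4353610 - 2809114 = 1544496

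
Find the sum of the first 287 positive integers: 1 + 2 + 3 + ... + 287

Formula: ∑k = n(n+1)/2
= 287×288/2
= 82656/2
= 41328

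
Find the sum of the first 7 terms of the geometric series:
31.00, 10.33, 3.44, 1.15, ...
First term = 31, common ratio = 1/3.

Sₙ = a(1 - rⁿ) / (1 - r)
S_7 = 31(1 - (1/3)^7) / (1 - (1/3))
S_7 = 31(1 - (1/2187)) / (2/3)
S_7 = 33883/729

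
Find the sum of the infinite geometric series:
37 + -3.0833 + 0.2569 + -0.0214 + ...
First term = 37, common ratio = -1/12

For |r| < 1, S = a / (1 - r)
S = 37 / (1 - (-1/12))
S = 37 / (13/12)
S = 444/13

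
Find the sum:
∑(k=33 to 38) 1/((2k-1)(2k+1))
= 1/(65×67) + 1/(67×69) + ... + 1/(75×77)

Partial fractions: 1/((2k-1)(2k+1)) = (1/2)[1/(2k-1) - 1/(2k+1)]
The series telescopes:
= (1/2)[1/65 - 1/77]
= 6/5005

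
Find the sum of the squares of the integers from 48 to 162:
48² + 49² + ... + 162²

Use ∑_{k=1}^{n} k² = n(n+1)(2n+1)/6, then subtract the first 47 terms.
∑_{k=1}^{162} k² = 162×163×325/6 = 1430325
∑_{k=1}^{47} k² = 47×48×95/6 = 35720
∑_{k=48}^{162} k² = 1430325 - 35720 = 1394605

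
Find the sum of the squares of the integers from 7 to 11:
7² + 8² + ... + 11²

Use ∑_{k=1}^{n} k² = n(n+1)(2n+1)/6, then subtract the first 6 terms.
∑_{k=1}^{11} k² = 11×12×23/6 = 506
∑_{k=1}^{6} k² = 6×7×13/6 = 91
∑_{k=7}^{11} k² = 506 - 91 = 415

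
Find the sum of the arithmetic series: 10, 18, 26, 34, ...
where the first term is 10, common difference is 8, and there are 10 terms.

Sₙ = n/2 × (first + last)
Last term = a + (n-1)d = 10 + (10-1)×8 = 82
S_10 = 10/2 × (10 + 82)
S_10 = 10/2 × 92 = 460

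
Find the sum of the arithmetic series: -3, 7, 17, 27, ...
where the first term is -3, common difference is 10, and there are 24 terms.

Sₙ = n/2 × (first + last)
Last term = a + (n-1)d = -3 + (24-1)×10 = 227
S_24 = 24/2 × (-3 + 227)
S_24 = 24/2 × 224 = 2688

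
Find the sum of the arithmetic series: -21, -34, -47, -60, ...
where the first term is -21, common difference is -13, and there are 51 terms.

Sₙ = n/2 × (first + last)
Last term = a + (n-1)d = -21 + (51-1)×(-13) = -671
S_51 = 51/2 × (-21 + (-671))
S_51 = 51/2 × (-692) = -17646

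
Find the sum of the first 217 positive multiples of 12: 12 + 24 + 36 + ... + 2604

Factor out 12: = 12(1 + 2 + ... + 217) = 12 × n(n+1)/2
= 12 × 217×218/2
= 12 × 23653
= 283836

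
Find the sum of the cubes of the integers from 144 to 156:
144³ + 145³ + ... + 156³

Use ∑_{k=1}^{n} k³ = [n(n+1)/2]², then subtract the first 143 terms.
∑_{k=1}^{156} k³ = [156×157/2]² = 12246² = 149964516
∑_{k=1}^{143} k³ = [143×144/2]² = 10296² = 106007616
∑_{k=144}^{156} k³ = 149964516 - 106007616 = 43956900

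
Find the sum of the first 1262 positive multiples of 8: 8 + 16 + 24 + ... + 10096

Factor out 8: = 8(1 + 2 + ... + 1262) = 8 × n(n+1)/2
= 8 × 1262×1263/2
= 8 × 796953
= 6375624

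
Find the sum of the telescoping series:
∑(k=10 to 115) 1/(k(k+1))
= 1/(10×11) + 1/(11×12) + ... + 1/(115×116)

Partial fractions: 1/(k(k+1)) = 1/k - 1/(k+1)
The series telescopes:
= (1/10 - 1/11) + (1/11 - 1/12) + ... + (1/115 - 1/116)
= 1/10 - 1/116
= 53/580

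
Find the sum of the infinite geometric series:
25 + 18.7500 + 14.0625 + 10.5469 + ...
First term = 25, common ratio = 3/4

For |r| < 1, S = a / (1 - r)
S = 25 / (1 - (3/4))
S = 25 / (1/4)
S = 100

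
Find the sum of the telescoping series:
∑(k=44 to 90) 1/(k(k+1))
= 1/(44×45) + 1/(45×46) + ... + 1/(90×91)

Partial fractions: 1/(k(k+1)) = 1/k - 1/(k+1)
The series telescopes:
= (1/44 - 1/45) + (1/45 - 1/46) + ... + (1/90 - 1/91)
= 1/44 - 1/91
= 47/4004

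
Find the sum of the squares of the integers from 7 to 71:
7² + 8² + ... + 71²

Use ∑_{k=1}^{n} k² = n(n+1)(2n+1)/6, then subtract the first 6 terms.
∑_{k=1}^{71} k² = 71×72×143/6 = 121836
∑_{k=1}^{6} k² = 6×7×13/6 = 91
∑_{k=7}^{71} k² = 121836 - 91 = 121745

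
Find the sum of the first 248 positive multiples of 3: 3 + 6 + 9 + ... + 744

Factor out 3: = 3(1 + 2 + ... + 248) = 3 × n(n+1)/2
= 3 × 248×249/2
= 3 × 30876
= 92628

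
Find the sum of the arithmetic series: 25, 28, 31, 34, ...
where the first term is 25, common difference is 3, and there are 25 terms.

Sₙ = n/2 × (first + last)
Last term = a + (n-1)d = 25 + (25-1)×3 = 97
S_25 = 25/2 × (25 + 97)
S_25 = 25/2 × 122 = 1525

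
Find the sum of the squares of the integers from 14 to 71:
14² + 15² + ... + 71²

Use ∑_{k=1}^{n} k² = n(n+1)(2n+1)/6, then subtract the first 13 terms.
∑_{k=1}^{71} k² = 71×72×143/6 = 121836
∑_{k=1}^{13} k² = 13×14×27/6 = 819
∑_{k=14}^{71} k² = 121836 - 819 = 121017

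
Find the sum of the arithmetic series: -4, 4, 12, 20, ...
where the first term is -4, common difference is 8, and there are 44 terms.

Sₙ = n/2 × (first + last)
Last term = a + (n-1)d = -4 + (44-1)×8 = 340
S_44 = 44/2 × (-4 + 340)
S_44 = 44/2 × 336 = 7392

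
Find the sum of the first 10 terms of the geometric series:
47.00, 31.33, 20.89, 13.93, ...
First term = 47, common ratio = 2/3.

Sₙ = a(1 - rⁿ) / (1 - r)
S_10 = 47(1 - (2/3)^10) / (1 - (2/3))
S_10 = 47(1 - (1024/59049)) / (1/3)
S_10 = 2727175/19683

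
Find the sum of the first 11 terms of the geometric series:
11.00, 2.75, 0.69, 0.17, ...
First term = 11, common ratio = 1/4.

Sₙ = a(1 - rⁿ) / (1 - r)
S_11 = 11(1 - (1/4)^11) / (1 - (1/4))
S_11 = 11(1 - (1/4194304)) / (3/4)
S_11 = 15379111/1048576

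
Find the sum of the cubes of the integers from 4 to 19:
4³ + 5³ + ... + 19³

Use ∑_{k=1}^{n} k³ = [n(n+1)/2]², then subtract the first 3 terms.
∑_{k=1}^{19} k³ = [19×20/2]² = 190² = 36100
∑_{k=1}^{3} k³ = [3×4/2]² = 6² = 36
∑_{k=4}^{19} k³ = 36100 - 36 = 36064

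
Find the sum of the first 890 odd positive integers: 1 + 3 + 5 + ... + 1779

Sum of first n odd numbers = n²
= 890²
= 792100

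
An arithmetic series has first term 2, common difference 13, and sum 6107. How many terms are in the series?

Using S = n/2 × [2a + (n-1)d]
6107 = n/2 × [2(2) + (n-1)(13)]
6107 = n/2 × [4 + 13n - 13]
12214 = n × [-9 + 13n]
13n² + (-9)n - 12214 = 0
Discriminant: Δ = (-9)² - 4(13)(-12214) = 81 + 635128 = 635209
√Δ = 797
n = [-(-9) + √Δ] / (2·13) = (9 + 797) / 26 = 806 / 26 = 31
(The negative root is discarded since n must be a positive integer.)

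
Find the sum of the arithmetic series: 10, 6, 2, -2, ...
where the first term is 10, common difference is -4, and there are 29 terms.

Sₙ = n/2 × (first + last)
Last term = a + (n-1)d = 10 + (29-1)×(-4) = -102
S_29 = 29/2 × (10 + (-102))
S_29 = 29/2 × (-92) = -1334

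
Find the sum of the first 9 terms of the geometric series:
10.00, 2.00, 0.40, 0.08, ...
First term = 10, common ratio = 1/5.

Sₙ = a(1 - rⁿ) / (1 - r)
S_9 = 10(1 - (1/5)^9) / (1 - (1/5))
S_9 = 10(1 - (1/1953125)) / (4/5)
S_9 = 976562/78125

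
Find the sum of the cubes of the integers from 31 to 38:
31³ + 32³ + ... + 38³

Use ∑_{k=1}^{n} k³ = [n(n+1)/2]², then subtract the first 30 terms.
∑_{k=1}^{38} k³ = [38×39/2]² = 741² = 549081
∑_{k=1}^{30} k³ = [30×31/2]² = 465² = 216225
∑_{k=31}^{38} k³ = 549081 - 216225 = 332856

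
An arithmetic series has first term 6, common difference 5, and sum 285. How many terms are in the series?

Using S = n/2 × [2a + (n-1)d]
285 = n/2 × [2(6) + (n-1)(5)]
285 = n/2 × [12 + 5n - 5]
570 = n × [7 + 5n]
5n² + (7)n - 570 = 0
Discriminant: Δ = (7)² - 4(5)(-570) = 49 + 11400 = 11449
√Δ = 107
n = [-(7) + √Δ] / (2·5) = (-7 + 107) / 10 = 100 / 10 = 10
(The negative root is discarded since n must be a positive integer.)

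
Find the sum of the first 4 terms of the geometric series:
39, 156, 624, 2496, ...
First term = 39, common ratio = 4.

Sₙ = a(1 - rⁿ) / (1 - r)
S_4 = 39(1 - 4^4) / (1 - 4)
S_4 = 39(1 - 256) / (-3)
S_4 = 3315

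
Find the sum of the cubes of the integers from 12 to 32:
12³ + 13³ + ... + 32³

Use ∑_{k=1}^{n} k³ = [n(n+1)/2]², then subtract the first 11 terms.
∑_{k=1}^{32} k³ = [32×33/2]² = 528² = 278784
∑_{k=1}^{11} k³ = [11×12/2]² = 66² = 4356
∑_{k=12}^{32} k³ = 278784 - 4356 = 274428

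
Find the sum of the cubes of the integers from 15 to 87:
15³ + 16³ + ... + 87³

Use ∑_{k=1}^{n} k³ = [n(n+1)/2]², then subtract the first 14 terms.
∑_{k=1}^{87} k³ = [87×88/2]² = 3828² = 14653584
∑_{k=1}^{14} k³ = [14×15/2]² = 105² = 11025
∑_{k=15}^{87} k³ = 14653584 - 11025 = 14642559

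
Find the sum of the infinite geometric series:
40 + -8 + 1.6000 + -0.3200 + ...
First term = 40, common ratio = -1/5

For |r| < 1, S = a / (1 - r)
S = 40 / (1 - (-1/5))
S = 40 / (6/5)
S = 100/3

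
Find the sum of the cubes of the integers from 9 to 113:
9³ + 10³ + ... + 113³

Use ∑_{k=1}^{n} k³ = [n(n+1)/2]², then subtract the first 8 terms.
∑_{k=1}^{113} k³ = [113×114/2]² = 6441² = 41486481
∑_{k=1}^{8} k³ = [8×9/2]² = 36² = 1296
∑_{k=9}^{113} k³ = 41486481 - 1296 = 41485185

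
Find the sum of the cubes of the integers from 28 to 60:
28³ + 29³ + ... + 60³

Use ∑_{k=1}^{n} k³ = [n(n+1)/2]², then subtract the first 27 terms.
∑_{k=1}^{60} k³ = [60×61/2]² = 1830² = 3348900
∑_{k=1}^{27} k³ = [27×28/2]² = 378² = 142884
∑_{k=28}^{60} k³ = 3348900 - 142884 = 3206016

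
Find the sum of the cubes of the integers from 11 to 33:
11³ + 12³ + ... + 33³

Use ∑_{k=1}^{n} k³ = [n(n+1)/2]², then subtract the first 10 terms.
∑_{k=1}^{33} k³ = [33×34/2]² = 561² = 314721
∑_{k=1}^{10} k³ = [10×11/2]² = 55² = 3025
∑_{k=11}^{33} k³ = 314721 - 3025 = 311696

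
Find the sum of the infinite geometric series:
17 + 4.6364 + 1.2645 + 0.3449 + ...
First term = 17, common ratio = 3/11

For |r| < 1, S = a / (1 - r)
S = 17 / (1 - (3/11))
S = 17 / (8/11)
S = 187/8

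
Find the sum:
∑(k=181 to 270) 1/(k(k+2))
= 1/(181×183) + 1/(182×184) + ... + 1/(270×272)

Partial fractions: 1/(k(k+2)) = (1/2)[1/k - 1/(k+2)]
Telescoping leaves the first two and last two terms:
= (1/2)[1/181 + 1/182 - 1/271 - 1/272]
= 4434975/2428220704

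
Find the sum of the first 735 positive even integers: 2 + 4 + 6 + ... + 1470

Sum of first n even numbers = n(n+1)
= 735×736
= 540960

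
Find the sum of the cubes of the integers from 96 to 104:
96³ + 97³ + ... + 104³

Use ∑_{k=1}^{n} k³ = [n(n+1)/2]², then subtract the first 95 terms.
∑_{k=1}^{104} k³ = [104×105/2]² = 5460² = 29811600
∑_{k=1}^{95} k³ = [95×96/2]² = 4560² = 20793600
∑_{k=96}^{104} k³ = 29811600 - 20793600 = 9018000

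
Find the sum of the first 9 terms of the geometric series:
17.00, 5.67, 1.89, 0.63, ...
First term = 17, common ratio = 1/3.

Sₙ = a(1 - rⁿ) / (1 - r)
S_9 = 17(1 - (1/3)^9) / (1 - (1/3))
S_9 = 17(1 - (1/19683)) / (2/3)
S_9 = 167297/6561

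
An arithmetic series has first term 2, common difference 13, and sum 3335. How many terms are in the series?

Using S = n/2 × [2a + (n-1)d]
3335 = n/2 × [2(2) + (n-1)(13)]
3335 = n/2 × [4 + 13n - 13]
6670 = n × [-9 + 13n]
13n² + (-9)n - 6670 = 0
Discriminant: Δ = (-9)² - 4(13)(-6670) = 81 + 346840 = 346921
√Δ = 589
n = [-(-9) + √Δ] / (2·13) = (9 + 589) / 26 = 598 / 26 = 23
(The negative root is discarded since n must be a positive integer.)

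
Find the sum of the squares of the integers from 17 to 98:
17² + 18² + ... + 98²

Use ∑_{k=1}^{n} k² = n(n+1)(2n+1)/6, then subtract the first 16 terms.
∑_{k=1}^{98} k² = 98×99×197/6 = 318549
∑_{k=1}^{16} k² = 16×17×33/6 = 1496
∑_{k=17}^{98} k² = 318549 - 1496 = 317053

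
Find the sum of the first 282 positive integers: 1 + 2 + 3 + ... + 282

Formula: ∑k = n(n+1)/2
= 282×283/2
= 79806/2
= 39903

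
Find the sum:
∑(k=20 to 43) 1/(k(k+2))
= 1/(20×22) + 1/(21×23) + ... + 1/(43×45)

Partial fractions: 1/(k(k+2)) = (1/2)[1/k - 1/(k+2)]
Telescoping leaves the first two and last two terms:
= (1/2)[1/20 + 1/21 - 1/44 - 1/45]
= 73/2772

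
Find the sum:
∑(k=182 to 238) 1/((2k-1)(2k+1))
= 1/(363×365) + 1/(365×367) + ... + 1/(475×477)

Partial fractions: 1/((2k-1)(2k+1)) = (1/2)[1/(2k-1) - 1/(2k+1)]
The series telescopes:
= (1/2)[1/363 - 1/477]
= 19/57717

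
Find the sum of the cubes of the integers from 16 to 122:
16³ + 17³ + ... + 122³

Use ∑_{k=1}^{n} k³ = [n(n+1)/2]², then subtract the first 15 terms.
∑_{k=1}^{122} k³ = [122×123/2]² = 7503² = 56295009
∑_{k=1}^{15} k³ = [15×16/2]² = 120² = 14400
∑_{k=16}^{122} k³ = 56295009 - 14400 = 56280609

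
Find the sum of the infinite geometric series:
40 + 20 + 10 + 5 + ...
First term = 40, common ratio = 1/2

For |r| < 1, S = a / (1 - r)
S = 40 / (1 - (1/2))
S = 40 / (1/2)
S = 80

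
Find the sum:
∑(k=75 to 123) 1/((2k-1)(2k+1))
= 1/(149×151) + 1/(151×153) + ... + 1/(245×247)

Partial fractions: 1/((2k-1)(2k+1)) = (1/2)[1/(2k-1) - 1/(2k+1)]
The series telescopes:
= (1/2)[1/149 - 1/247]
= 49/36803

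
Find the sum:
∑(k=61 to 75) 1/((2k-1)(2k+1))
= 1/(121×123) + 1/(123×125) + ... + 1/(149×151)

Partial fractions: 1/((2k-1)(2k+1)) = (1/2)[1/(2k-1) - 1/(2k+1)]
The series telescopes:
= (1/2)[1/121 - 1/151]
= 15/18271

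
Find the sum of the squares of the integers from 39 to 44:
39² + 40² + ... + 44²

Use ∑_{k=1}^{n} k² = n(n+1)(2n+1)/6, then subtract the first 38 terms.
∑_{k=1}^{44} k² = 44×45×89/6 = 29370
∑_{k=1}^{38} k² = 38×39×77/6 = 19019
∑_{k=39}^{44} k² = 29370 - 19019 = 10351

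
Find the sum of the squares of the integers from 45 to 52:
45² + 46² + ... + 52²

Use ∑_{k=1}^{n} k² = n(n+1)(2n+1)/6, then subtract the first 44 terms.
∑_{k=1}^{52} k² = 52×53×105/6 = 48230
∑_{k=1}^{44} k² = 44×45×89/6 = 29370
∑_{k=45}^{52} k² = 48230 - 29370 = 18860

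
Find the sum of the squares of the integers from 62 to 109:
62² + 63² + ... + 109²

Use ∑_{k=1}^{n} k² = n(n+1)(2n+1)/6, then subtract the first 61 terms.
∑_{k=1}^{109} k² = 109×110×219/6 = 437635
∑_{k=1}^{61} k² = 61×62×123/6 = 77531
∑_{k=62}^{109} k² = 437635 - 77531 = 360104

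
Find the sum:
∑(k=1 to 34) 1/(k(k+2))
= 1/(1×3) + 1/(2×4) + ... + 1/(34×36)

Partial fractions: 1/(k(k+2)) = (1/2)[1/k - 1/(k+2)]
Telescoping leaves the first two and last two terms:
= (1/2)[1/1 + 1/2 - 1/35 - 1/36]
= 1819/2520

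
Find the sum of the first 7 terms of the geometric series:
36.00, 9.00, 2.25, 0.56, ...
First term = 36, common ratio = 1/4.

Sₙ = a(1 - rⁿ) / (1 - r)
S_7 = 36(1 - (1/4)^7) / (1 - (1/4))
S_7 = 36(1 - (1/16384)) / (3/4)
S_7 = 49149/1024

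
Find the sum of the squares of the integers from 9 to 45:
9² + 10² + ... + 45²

Use ∑_{k=1}^{n} k² = n(n+1)(2n+1)/6, then subtract the first 8 terms.
∑_{k=1}^{45} k² = 45×46×91/6 = 31395
∑_{k=1}^{8} k² = 8×9×17/6 = 204
∑_{k=9}^{45} k² = 31395 - 204 = 31191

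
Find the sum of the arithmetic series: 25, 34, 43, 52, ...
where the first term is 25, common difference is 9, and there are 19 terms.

Sₙ = n/2 × (first + last)
Last term = a + (n-1)d = 25 + (19-1)×9 = 187
S_19 = 19/2 × (25 + 187)
S_19 = 19/2 × 212 = 2014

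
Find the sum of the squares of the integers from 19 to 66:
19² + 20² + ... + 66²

Use ∑_{k=1}^{n} k² = n(n+1)(2n+1)/6, then subtract the first 18 terms.
∑_{k=1}^{66} k² = 66×67×133/6 = 98021
∑_{k=1}^{18} k² = 18×19×37/6 = 2109
∑_{k=19}^{66} k² = 98021 - 2109 = 95912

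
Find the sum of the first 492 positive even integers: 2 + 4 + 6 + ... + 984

Sum of first n even numbers = n(n+1)
= 492×493
= 242556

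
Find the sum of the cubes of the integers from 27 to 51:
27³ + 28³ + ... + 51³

Use ∑_{k=1}^{n} k³ = [n(n+1)/2]², then subtract the first 26 terms.
∑_{k=1}^{51} k³ = [51×52/2]² = 1326² = 1758276
∑_{k=1}^{26} k³ = [26×27/2]² = 351² = 123201
∑_{k=27}^{51} k³ = 1758276 - 123201 = 1635075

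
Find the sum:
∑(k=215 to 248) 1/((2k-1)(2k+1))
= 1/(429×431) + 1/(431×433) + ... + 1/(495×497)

Partial fractions: 1/((2k-1)(2k+1)) = (1/2)[1/(2k-1) - 1/(2k+1)]
The series telescopes:
= (1/2)[1/429 - 1/497]
= 34/213213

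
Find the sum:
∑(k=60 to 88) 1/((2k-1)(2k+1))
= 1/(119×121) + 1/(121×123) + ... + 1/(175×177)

Partial fractions: 1/((2k-1)(2k+1)) = (1/2)[1/(2k-1) - 1/(2k+1)]
The series telescopes:
= (1/2)[1/119 - 1/177]
= 29/21063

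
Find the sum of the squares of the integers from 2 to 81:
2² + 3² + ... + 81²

Use ∑_{k=1}^{n} k² = n(n+1)(2n+1)/6, then subtract the first 1 terms.
∑_{k=1}^{81} k² = 81×82×163/6 = 180441
∑_{k=1}^{1} k² = 1×2×3/6 = 1
∑_{k=2}^{81} k² = 180441 - 1 = 180440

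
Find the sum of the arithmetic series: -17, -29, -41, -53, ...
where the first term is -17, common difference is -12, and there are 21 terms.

Sₙ = n/2 × (first + last)
Last term = a + (n-1)d = -17 + (21-1)×(-12) = -257
S_21 = 21/2 × (-17 + (-257))
S_21 = 21/2 × (-274) = -2877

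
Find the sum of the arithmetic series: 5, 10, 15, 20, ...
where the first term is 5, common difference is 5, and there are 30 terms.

Sₙ = n/2 × (first + last)
Last term = a + (n-1)d = 5 + (30-1)×5 = 150
S_30 = 30/2 × (5 + 150)
S_30 = 30/2 × 155 = 2325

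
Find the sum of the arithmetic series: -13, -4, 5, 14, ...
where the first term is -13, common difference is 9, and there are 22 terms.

Sₙ = n/2 × (first + last)
Last term = a + (n-1)d = -13 + (22-1)×9 = 176
S_22 = 22/2 × (-13 + 176)
S_22 = 22/2 × 163 = 1793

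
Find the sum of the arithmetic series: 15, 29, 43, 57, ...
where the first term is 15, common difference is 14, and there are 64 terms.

Sₙ = n/2 × (first + last)
Last term = a + (n-1)d = 15 + (64-1)×14 = 897
S_64 = 64/2 × (15 + 897)
S_64 = 64/2 × 912 = 29184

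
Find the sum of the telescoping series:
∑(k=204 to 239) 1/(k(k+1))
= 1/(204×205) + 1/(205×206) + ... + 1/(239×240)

Partial fractions: 1/(k(k+1)) = 1/k - 1/(k+1)
The series telescopes:
= (1/204 - 1/205) + (1/205 - 1/206) + ... + (1/239 - 1/240)
= 1/204 - 1/240
= 1/1360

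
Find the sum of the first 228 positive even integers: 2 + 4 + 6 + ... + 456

Sum of first n even numbers = n(n+1)
= 228×229
= 52212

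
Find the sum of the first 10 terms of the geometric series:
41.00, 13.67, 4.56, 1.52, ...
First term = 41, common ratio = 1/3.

Sₙ = a(1 - rⁿ) / (1 - r)
S_10 = 41(1 - (1/3)^10) / (1 - (1/3))
S_10 = 41(1 - (1/59049)) / (2/3)
S_10 = 1210484/19683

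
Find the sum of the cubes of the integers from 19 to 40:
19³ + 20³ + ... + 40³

Use ∑_{k=1}^{n} k³ = [n(n+1)/2]², then subtract the first 18 terms.
∑_{k=1}^{40} k³ = [40×41/2]² = 820² = 672400
∑_{k=1}^{18} k³ = [18×19/2]² = 171² = 29241
∑_{k=19}^{40} k³ = 672400 - 29241 = 643159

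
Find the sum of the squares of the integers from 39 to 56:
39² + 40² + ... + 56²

Use ∑_{k=1}^{n} k² = n(n+1)(2n+1)/6, then subtract the first 38 terms.
∑_{k=1}^{56} k² = 56×57×113/6 = 60116
∑_{k=1}^{38} k² = 38×39×77/6 = 19019
∑_{k=39}^{56} k² = 60116 - 19019 = 41097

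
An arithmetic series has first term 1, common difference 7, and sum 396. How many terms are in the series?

Using S = n/2 × [2a + (n-1)d]
396 = n/2 × [2(1) + (n-1)(7)]
396 = n/2 × [2 + 7n - 7]
792 = n × [-5 + 7n]
7n² + (-5)n - 792 = 0
Discriminant: Δ = (-5)² - 4(7)(-792) = 25 + 22176 = 22201
√Δ = 149
n = [-(-5) + √Δ] / (2·7) = (5 + 149) / 14 = 154 / 14 = 11
(The negative root is discarded since n must be a positive integer.)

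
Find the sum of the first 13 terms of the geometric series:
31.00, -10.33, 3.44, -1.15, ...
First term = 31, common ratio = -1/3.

Sₙ = a(1 - rⁿ) / (1 - r)
S_13 = 31(1 - (-1/3)^13) / (1 - (-1/3))
S_13 = 31(1 - (-1/1594323)) / (4/3)
S_13 = 12356011/531441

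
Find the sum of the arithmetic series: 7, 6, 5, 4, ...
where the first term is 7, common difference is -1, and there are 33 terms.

Sₙ = n/2 × (first + last)
Last term = a + (n-1)d = 7 + (33-1)×(-1) = -25
S_33 = 33/2 × (7 + (-25))
S_33 = 33/2 × (-18) = -297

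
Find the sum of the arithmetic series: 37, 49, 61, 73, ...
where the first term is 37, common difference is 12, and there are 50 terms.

Sₙ = n/2 × (first + last)
Last term = a + (n-1)d = 37 + (50-1)×12 = 625
S_50 = 50/2 × (37 + 625)
S_50 = 50/2 × 662 = 16550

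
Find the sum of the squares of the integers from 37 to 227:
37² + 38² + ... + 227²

Use ∑_{k=1}^{n} k² = n(n+1)(2n+1)/6, then subtract the first 36 terms.
∑_{k=1}^{227} k² = 227×228×455/6 = 3924830
∑_{k=1}^{36} k² = 36×37×73/6 = 16206
∑_{k=37}^{227} k² = 3924830 - 16206 = 3908624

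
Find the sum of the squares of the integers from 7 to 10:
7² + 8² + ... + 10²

Use ∑_{k=1}^{n} k² = n(n+1)(2n+1)/6, then subtract the first 6 terms.
∑_{k=1}^{10} k² = 10×11×21/6 = 385
∑_{k=1}^{6} k² = 6×7×13/6 = 91
∑_{k=7}^{10} k² = 385 - 91 = 294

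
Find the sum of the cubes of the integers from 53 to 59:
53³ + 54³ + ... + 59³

Use ∑_{k=1}^{n} k³ = [n(n+1)/2]², then subtract the first 52 terms.
∑_{k=1}^{59} k³ = [59×60/2]² = 1770² = 3132900
∑_{k=1}^{52} k³ = [52×53/2]² = 1378² = 1898884
∑_{k=53}^{59} k³ = 3132900 - 1898884 = 1234016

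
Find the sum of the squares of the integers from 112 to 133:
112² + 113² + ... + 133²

Use ∑_{k=1}^{n} k² = n(n+1)(2n+1)/6, then subtract the first 111 terms.
∑_{k=1}^{133} k² = 133×134×267/6 = 793079
∑_{k=1}^{111} k² = 111×112×223/6 = 462056
∑_{k=112}^{133} k² = 793079 - 462056 = 331023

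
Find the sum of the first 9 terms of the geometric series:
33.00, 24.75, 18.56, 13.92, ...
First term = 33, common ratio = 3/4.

Sₙ = a(1 - rⁿ) / (1 - r)
S_9 = 33(1 - (3/4)^9) / (1 - (3/4))
S_9 = 33(1 - (19683/262144)) / (1/4)
S_9 = 8001213/65536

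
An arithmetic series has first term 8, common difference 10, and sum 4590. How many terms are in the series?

Using S = n/2 × [2a + (n-1)d]
4590 = n/2 × [2(8) + (n-1)(10)]
4590 = n/2 × [16 + 10n - 10]
9180 = n × [6 + 10n]
10n² + (6)n - 9180 = 0
Discriminant: Δ = (6)² - 4(10)(-9180) = 36 + 367200 = 367236
√Δ = 606
n = [-(6) + √Δ] / (2·10) = (-6 + 606) / 20 = 600 / 20 = 30
(The negative root is discarded since n must be a positive integer.)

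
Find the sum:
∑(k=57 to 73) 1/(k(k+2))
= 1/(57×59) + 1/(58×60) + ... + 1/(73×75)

Partial fractions: 1/(k(k+2)) = (1/2)[1/k - 1/(k+2)]
Telescoping leaves the first two and last two terms:
= (1/2)[1/57 + 1/58 - 1/74 - 1/75]
= 2023/509675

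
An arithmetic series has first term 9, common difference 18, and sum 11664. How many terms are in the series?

Using S = n/2 × [2a + (n-1)d]
11664 = n/2 × [2(9) + (n-1)(18)]
11664 = n/2 × [18 + 18n - 18]
23328 = n × [0 + 18n]
18n² + (0)n - 23328 = 0
Discriminant: Δ = (0)² - 4(18)(-23328) = 0 + 1679616 = 1679616
√Δ = 1296
n = [-(0) + √Δ] / (2·18) = (0 + 1296) / 36 = 1296 / 36 = 36
(The negative root is discarded since n must be a positive integer.)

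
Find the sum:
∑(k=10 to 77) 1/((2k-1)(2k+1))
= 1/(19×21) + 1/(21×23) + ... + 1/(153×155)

Partial fractions: 1/((2k-1)(2k+1)) = (1/2)[1/(2k-1) - 1/(2k+1)]
The series telescopes:
= (1/2)[1/19 - 1/155]
= 68/2945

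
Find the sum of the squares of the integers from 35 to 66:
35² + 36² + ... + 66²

Use ∑_{k=1}^{n} k² = n(n+1)(2n+1)/6, then subtract the first 34 terms.
∑_{k=1}^{66} k² = 66×67×133/6 = 98021
∑_{k=1}^{34} k² = 34×35×69/6 = 13685
∑_{k=35}^{66} k² = 98021 - 13685 = 84336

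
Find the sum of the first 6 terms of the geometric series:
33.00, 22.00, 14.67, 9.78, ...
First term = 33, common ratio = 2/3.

Sₙ = a(1 - rⁿ) / (1 - r)
S_6 = 33(1 - (2/3)^6) / (1 - (2/3))
S_6 = 33(1 - (64/729)) / (1/3)
S_6 = 7315/81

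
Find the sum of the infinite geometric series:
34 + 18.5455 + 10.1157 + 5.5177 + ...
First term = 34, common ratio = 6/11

For |r| < 1, S = a / (1 - r)
S = 34 / (1 - (6/11))
S = 34 / (5/11)
S = 374/5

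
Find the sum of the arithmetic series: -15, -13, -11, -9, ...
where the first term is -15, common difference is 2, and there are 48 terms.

Sₙ = n/2 × (first + last)
Last term = a + (n-1)d = -15 + (48-1)×2 = 79
S_48 = 48/2 × (-15 + 79)
S_48 = 48/2 × 64 = 1536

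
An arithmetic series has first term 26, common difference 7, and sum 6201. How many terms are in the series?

Using S = n/2 × [2a + (n-1)d]
6201 = n/2 × [2(26) + (n-1)(7)]
6201 = n/2 × [52 + 7n - 7]
12402 = n × [45 + 7n]
7n² + (45)n - 12402 = 0
Discriminant: Δ = (45)² - 4(7)(-12402) = 2025 + 347256 = 349281
√Δ = 591
n = [-(45) + √Δ] / (2·7) = (-45 + 591) / 14 = 546 / 14 = 39
(The negative root is discarded since n must be a positive integer.)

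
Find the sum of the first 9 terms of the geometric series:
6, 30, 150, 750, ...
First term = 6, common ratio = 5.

Sₙ = a(1 - rⁿ) / (1 - r)
S_9 = 6(1 - 5^9) / (1 - 5)
S_9 = 6(1 - 1953125) / (-4)
S_9 = 2929686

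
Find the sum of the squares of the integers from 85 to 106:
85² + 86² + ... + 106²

Use ∑_{k=1}^{n} k² = n(n+1)(2n+1)/6, then subtract the first 84 terms.
∑_{k=1}^{106} k² = 106×107×213/6 = 402641
∑_{k=1}^{84} k² = 84×85×169/6 = 201110
∑_{k=85}^{106} k² = 402641 - 201110 = 201531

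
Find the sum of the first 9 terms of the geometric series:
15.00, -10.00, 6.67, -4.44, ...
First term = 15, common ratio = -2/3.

Sₙ = a(1 - rⁿ) / (1 - r)
S_9 = 15(1 - (-2/3)^9) / (1 - (-2/3))
S_9 = 15(1 - (-512/19683)) / (5/3)
S_9 = 20195/2187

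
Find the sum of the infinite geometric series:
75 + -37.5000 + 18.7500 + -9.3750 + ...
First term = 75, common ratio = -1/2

For |r| < 1, S = a / (1 - r)
S = 75 / (1 - (-1/2))
S = 75 / (3/2)
S = 50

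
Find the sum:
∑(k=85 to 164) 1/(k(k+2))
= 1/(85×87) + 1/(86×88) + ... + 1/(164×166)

Partial fractions: 1/(k(k+2)) = (1/2)[1/k - 1/(k+2)]
Telescoping leaves the first two and last two terms:
= (1/2)[1/85 + 1/86 - 1/165 - 1/166]
= 56602/10011045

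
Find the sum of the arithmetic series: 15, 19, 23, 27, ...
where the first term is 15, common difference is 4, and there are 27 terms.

Sₙ = n/2 × (first + last)
Last term = a + (n-1)d = 15 + (27-1)×4 = 119
S_27 = 27/2 × (15 + 119)
S_27 = 27/2 × 134 = 1809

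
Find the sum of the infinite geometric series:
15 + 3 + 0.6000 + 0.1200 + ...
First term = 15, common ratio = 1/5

For |r| < 1, S = a / (1 - r)
S = 15 / (1 - (1/5))
S = 15 / (4/5)
S = 75/4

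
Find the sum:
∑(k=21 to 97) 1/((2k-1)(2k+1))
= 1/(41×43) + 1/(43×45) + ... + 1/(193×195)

Partial fractions: 1/((2k-1)(2k+1)) = (1/2)[1/(2k-1) - 1/(2k+1)]
The series telescopes:
= (1/2)[1/41 - 1/195]
= 77/7995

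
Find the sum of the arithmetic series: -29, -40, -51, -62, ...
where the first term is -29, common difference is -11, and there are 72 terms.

Sₙ = n/2 × (first + last)
Last term = a + (n-1)d = -29 + (72-1)×(-11) = -810
S_72 = 72/2 × (-29 + (-810))
S_72 = 72/2 × (-839) = -30204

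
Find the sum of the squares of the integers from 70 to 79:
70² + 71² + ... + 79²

Use ∑_{k=1}^{n} k² = n(n+1)(2n+1)/6, then subtract the first 69 terms.
∑_{k=1}^{79} k² = 79×80×159/6 = 167480
∑_{k=1}^{69} k² = 69×70×139/6 = 111895
∑_{k=70}^{79} k² = 167480 - 111895 = 55585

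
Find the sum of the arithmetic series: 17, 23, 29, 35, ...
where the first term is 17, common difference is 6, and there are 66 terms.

Sₙ = n/2 × (first + last)
Last term = a + (n-1)d = 17 + (66-1)×6 = 407
S_66 = 66/2 × (17 + 407)
S_66 = 66/2 × 424 = 13992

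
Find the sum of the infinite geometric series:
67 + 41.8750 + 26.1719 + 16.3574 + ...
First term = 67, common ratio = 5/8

For |r| < 1, S = a / (1 - r)
S = 67 / (1 - (5/8))
S = 67 / (3/8)
S = 536/3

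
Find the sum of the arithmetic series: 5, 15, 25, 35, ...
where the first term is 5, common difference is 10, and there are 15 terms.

Sₙ = n/2 × (first + last)
Last term = a + (n-1)d = 5 + (15-1)×10 = 145
S_15 = 15/2 × (5 + 145)
S_15 = 15/2 × 150 = 1125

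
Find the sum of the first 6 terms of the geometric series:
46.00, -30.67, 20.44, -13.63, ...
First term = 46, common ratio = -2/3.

Sₙ = a(1 - rⁿ) / (1 - r)
S_6 = 46(1 - (-2/3)^6) / (1 - (-2/3))
S_6 = 46(1 - (64/729)) / (5/3)
S_6 = 6118/243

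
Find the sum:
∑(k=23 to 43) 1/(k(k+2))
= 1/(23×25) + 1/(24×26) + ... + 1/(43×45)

Partial fractions: 1/(k(k+2)) = (1/2)[1/k - 1/(k+2)]
Telescoping leaves the first two and last two terms:
= (1/2)[1/23 + 1/24 - 1/44 - 1/45]
= 3661/182160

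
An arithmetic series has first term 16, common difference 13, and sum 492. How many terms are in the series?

Using S = n/2 × [2a + (n-1)d]
492 = n/2 × [2(16) + (n-1)(13)]
492 = n/2 × [32 + 13n - 13]
984 = n × [19 + 13n]
13n² + (19)n - 984 = 0
Discriminant: Δ = (19)² - 4(13)(-984) = 361 + 51168 = 51529
√Δ = 227
n = [-(19) + √Δ] / (2·13) = (-19 + 227) / 26 = 208 / 26 = 8
(The negative root is discarded since n must be a positive integer.)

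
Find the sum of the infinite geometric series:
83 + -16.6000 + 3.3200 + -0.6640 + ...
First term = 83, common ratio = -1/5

For |r| < 1, S = a / (1 - r)
S = 83 / (1 - (-1/5))
S = 83 / (6/5)
S = 415/6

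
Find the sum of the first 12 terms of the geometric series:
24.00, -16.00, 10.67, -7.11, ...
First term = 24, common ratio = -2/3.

Sₙ = a(1 - rⁿ) / (1 - r)
S_12 = 24(1 - (-2/3)^12) / (1 - (-2/3))
S_12 = 24(1 - (4096/531441)) / (5/3)
S_12 = 843752/59049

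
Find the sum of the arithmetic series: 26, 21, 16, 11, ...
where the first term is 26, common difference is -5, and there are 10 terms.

Sₙ = n/2 × (first + last)
Last term = a + (n-1)d = 26 + (10-1)×(-5) = -19
S_10 = 10/2 × (26 + (-19))
S_10 = 10/2 × 7 = 35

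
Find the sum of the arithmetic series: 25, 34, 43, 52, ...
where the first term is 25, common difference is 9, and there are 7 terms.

Sₙ = n/2 × (first + last)
Last term = a + (n-1)d = 25 + (7-1)×9 = 79
S_7 = 7/2 × (25 + 79)
S_7 = 7/2 × 104 = 364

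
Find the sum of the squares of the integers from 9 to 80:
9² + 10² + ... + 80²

Use ∑_{k=1}^{n} k² = n(n+1)(2n+1)/6, then subtract the first 8 terms.
∑_{k=1}^{80} k² = 80×81×161/6 = 173880
∑_{k=1}^{8} k² = 8×9×17/6 = 204
∑_{k=9}^{80} k² = 173880 - 204 = 173676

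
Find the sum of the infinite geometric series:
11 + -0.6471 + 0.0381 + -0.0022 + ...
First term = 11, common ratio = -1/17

For |r| < 1, S = a / (1 - r)
S = 11 / (1 - (-1/17))
S = 11 / (18/17)
S = 187/18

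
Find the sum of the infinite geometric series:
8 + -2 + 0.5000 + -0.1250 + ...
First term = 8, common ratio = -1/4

For |r| < 1, S = a / (1 - r)
S = 8 / (1 - (-1/4))
S = 8 / (5/4)
S = 32/5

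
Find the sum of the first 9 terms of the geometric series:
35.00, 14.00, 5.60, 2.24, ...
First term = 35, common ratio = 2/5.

Sₙ = a(1 - rⁿ) / (1 - r)
S_9 = 35(1 - (2/5)^9) / (1 - (2/5))
S_9 = 35(1 - (512/1953125)) / (3/5)
S_9 = 4556097/78125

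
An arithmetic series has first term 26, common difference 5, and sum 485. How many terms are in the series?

Using S = n/2 × [2a + (n-1)d]
485 = n/2 × [2(26) + (n-1)(5)]
485 = n/2 × [52 + 5n - 5]
970 = n × [47 + 5n]
5n² + (47)n - 970 = 0
Discriminant: Δ = (47)² - 4(5)(-970) = 2209 + 19400 = 21609
√Δ = 147
n = [-(47) + √Δ] / (2·5) = (-47 + 147) / 10 = 100 / 10 = 10
(The negative root is discarded since n must be a positive integer.)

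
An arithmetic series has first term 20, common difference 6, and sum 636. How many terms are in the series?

Using S = n/2 × [2a + (n-1)d]
636 = n/2 × [2(20) + (n-1)(6)]
636 = n/2 × [40 + 6n - 6]
1272 = n × [34 + 6n]
6n² + (34)n - 1272 = 0
Discriminant: Δ = (34)² - 4(6)(-1272) = 1156 + 30528 = 31684
√Δ = 178
n = [-(34) + √Δ] / (2·6) = (-34 + 178) / 12 = 144 / 12 = 12
(The negative root is discarded since n must be a positive integer.)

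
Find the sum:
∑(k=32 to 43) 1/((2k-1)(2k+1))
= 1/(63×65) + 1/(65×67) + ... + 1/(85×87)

Partial fractions: 1/((2k-1)(2k+1)) = (1/2)[1/(2k-1) - 1/(2k+1)]
The series telescopes:
= (1/2)[1/63 - 1/87]
= 4/1827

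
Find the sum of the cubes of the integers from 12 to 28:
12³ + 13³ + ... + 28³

Use ∑_{k=1}^{n} k³ = [n(n+1)/2]², then subtract the first 11 terms.
∑_{k=1}^{28} k³ = [28×29/2]² = 406² = 164836
∑_{k=1}^{11} k³ = [11×12/2]² = 66² = 4356
∑_{k=12}^{28} k³ = 164836 - 4356 = 160480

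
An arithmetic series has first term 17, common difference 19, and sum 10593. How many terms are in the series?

Using S = n/2 × [2a + (n-1)d]
10593 = n/2 × [2(17) + (n-1)(19)]
10593 = n/2 × [34 + 19n - 19]
21186 = n × [15 + 19n]
19n² + (15)n - 21186 = 0
Discriminant: Δ = (15)² - 4(19)(-21186) = 225 + 1610136 = 1610361
√Δ = 1269
n = [-(15) + √Δ] / (2·19) = (-15 + 1269) / 38 = 1254 / 38 = 33
(The negative root is discarded since n must be a positive integer.)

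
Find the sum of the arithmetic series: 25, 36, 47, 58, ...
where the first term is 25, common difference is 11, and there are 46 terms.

Sₙ = n/2 × (first + last)
Last term = a + (n-1)d = 25 + (46-1)×11 = 520
S_46 = 46/2 × (25 + 520)
S_46 = 46/2 × 545 = 12535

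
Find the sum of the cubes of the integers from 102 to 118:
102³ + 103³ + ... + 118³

Use ∑_{k=1}^{n} k³ = [n(n+1)/2]², then subtract the first 101 terms.
∑_{k=1}^{118} k³ = [118×119/2]² = 7021² = 49294441
∑_{k=1}^{101} k³ = [101×102/2]² = 5151² = 26532801
∑_{k=102}^{118} k³ = 49294441 - 26532801 = 22761640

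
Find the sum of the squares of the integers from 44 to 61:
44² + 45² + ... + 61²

Use ∑_{k=1}^{n} k² = n(n+1)(2n+1)/6, then subtract the first 43 terms.
∑_{k=1}^{61} k² = 61×62×123/6 = 77531
∑_{k=1}^{43} k² = 43×44×87/6 = 27434
∑_{k=44}^{61} k² = 77531 - 27434 = 50097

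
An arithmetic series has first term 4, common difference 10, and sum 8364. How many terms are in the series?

Using S = n/2 × [2a + (n-1)d]
8364 = n/2 × [2(4) + (n-1)(10)]
8364 = n/2 × [8 + 10n - 10]
16728 = n × [-2 + 10n]
10n² + (-2)n - 16728 = 0
Discriminant: Δ = (-2)² - 4(10)(-16728) = 4 + 669120 = 669124
√Δ = 818
n = [-(-2) + √Δ] / (2·10) = (2 + 818) / 20 = 820 / 20 = 41
(The negative root is discarded since n must be a positive integer.)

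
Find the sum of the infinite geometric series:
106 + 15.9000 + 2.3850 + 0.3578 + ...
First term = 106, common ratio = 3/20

For |r| < 1, S = a / (1 - r)
S = 106 / (1 - (3/20))
S = 106 / (17/20)
S = 2120/17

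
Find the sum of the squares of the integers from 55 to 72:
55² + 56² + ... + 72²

Use ∑_{k=1}^{n} k² = n(n+1)(2n+1)/6, then subtract the first 54 terms.
∑_{k=1}^{72} k² = 72×73×145/6 = 127020
∑_{k=1}^{54} k² = 54×55×109/6 = 53955
∑_{k=55}^{72} k² = 127020 - 53955 = 73065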